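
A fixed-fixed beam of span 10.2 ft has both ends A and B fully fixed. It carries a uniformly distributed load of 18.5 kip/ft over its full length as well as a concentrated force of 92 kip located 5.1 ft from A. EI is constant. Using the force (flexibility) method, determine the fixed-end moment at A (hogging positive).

M_A = 277.7 kip·ft

Take the two fixed-end moments M_A, M_B as redundants; the released structure is the simple span AB.
End rotations of the released simple span under the applied load (×1/EI):
  at A: UDL 18.5: wL³/(24EI) = 818/EI
  at B: UDL 18.5: wL³/(24EI) = 818/EI
  at A: point load 92 at a = 5.1: Pab(L + b)/(6LEI) = 598.2/EI
  at B: point load 92 at a = 5.1: Pab(L + a)/(6LEI) = 598.2/EI
  θ_A0 = 1416/EI,  θ_B0 = 1416/EI
Flexibility coefficients: a unit moment at one end gives L/(3EI) there and L/(6EI) at the far end, so f₁₁ = f₂₂ = 3.4/EI and f₁₂ = f₂₁ = 1.7/EI.
Compatibility — zero rotation at each built-in end:
  3.4 M_A + 1.7 M_B = 1416
  1.7 M_A + 3.4 M_B = 1416
Solving the pair gives M_A = 277.7 kip·ft and M_B = 277.7 kip·ft (hogging).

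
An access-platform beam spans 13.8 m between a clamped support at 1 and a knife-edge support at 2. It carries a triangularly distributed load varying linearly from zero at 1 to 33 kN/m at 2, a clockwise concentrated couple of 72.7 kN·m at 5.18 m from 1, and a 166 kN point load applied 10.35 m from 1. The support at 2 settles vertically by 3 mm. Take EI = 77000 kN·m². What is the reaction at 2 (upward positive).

R_2 = 234.8 kN

Release the roller at 2. Primary structure: cantilever fixed at 1.
Downward deflection at the released point 2 due to the loads:
  triangular load, peak 33 at the free end: 11w₀L⁴/(120EI) = 109709/EI
  clockwise couple 72.7 at a = 5.18: M₀a(2L − a)/(2EI) = 4222/EI
  point load 166 at a = 10.35: Pa²(3L − a)/(6EI) = 92024/EI
  δ_0 = 205954/EI
Tip deflection under a unit load at 2: L³/(3EI) = 876/EI.
With EI = 77000 kN·m²: δ_0 = 2.6747 m and δ_{22} = 0.011377 m/kN.
Compatibility — the beam at 2 must follow the support down by 0.003 m: δ_0 − R_2·δ_{22} = 0.003, so R_2 = (2.6747 − 0.003)/0.011377 = 234.8 kN.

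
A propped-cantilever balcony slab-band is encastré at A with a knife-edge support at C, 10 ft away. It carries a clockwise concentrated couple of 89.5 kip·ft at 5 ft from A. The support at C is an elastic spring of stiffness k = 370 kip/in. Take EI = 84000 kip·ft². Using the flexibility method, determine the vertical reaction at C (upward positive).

R_C = 9.528 kip

Release the roller at C. Primary structure: cantilever fixed at A.
Downward deflection at the released point C due to the loads:
  clockwise couple 89.5 at a = 5: M₀a(2L − a)/(2EI) = 3356/EI
Tip deflection under a unit load at C: L³/(3EI) = 333.3/EI.
With EI = 84000 kip·ft²: δ_0 = 0.039955 ft and δ_{CC} = 0.003968 ft/kip.
Compatibility — the spring shortens by R_C/k under the reaction it provides: δ_0 − R_C·δ_{CC} = R_C/k. With 1/k = 1/(370×12) ft/kip = 0.000225 ft/kip, R_C = δ_0 / (δ_{CC} + 1/k) = 0.039955 / (0.003968 + 0.000225) = 9.528 kip.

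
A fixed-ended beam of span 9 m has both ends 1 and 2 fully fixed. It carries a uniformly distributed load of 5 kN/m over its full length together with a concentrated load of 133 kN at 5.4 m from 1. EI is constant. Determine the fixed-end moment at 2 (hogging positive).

M_2 = 206.1 kN·m

Release both end moments; the primary structure is a simply-supported span 12 with redundants M_1 and M_2.
End rotations of the released simple span under the applied load (×1/EI):
  at 1: UDL 5: wL³/(24EI) = 151.9/EI
  at 2: UDL 5: wL³/(24EI) = 151.9/EI
  at 1: point load 133 at a = 5.4: Pab(L + b)/(6LEI) = 603.3/EI
  at 2: point load 133 at a = 5.4: Pab(L + a)/(6LEI) = 689.5/EI
  θ_10 = 755.2/EI,  θ_20 = 841.3/EI
Flexibility coefficients: a unit moment at one end gives L/(3EI) there and L/(6EI) at the far end, so f₁₁ = f₂₂ = 3/EI and f₁₂ = f₂₁ = 1.5/EI.
Compatibility — zero rotation at each built-in end:
  3 M_1 + 1.5 M_2 = 755.2
  1.5 M_1 + 3 M_2 = 841.3
Solving the pair gives M_1 = 148.7 kN·m and M_2 = 206.1 kN·m (hogging).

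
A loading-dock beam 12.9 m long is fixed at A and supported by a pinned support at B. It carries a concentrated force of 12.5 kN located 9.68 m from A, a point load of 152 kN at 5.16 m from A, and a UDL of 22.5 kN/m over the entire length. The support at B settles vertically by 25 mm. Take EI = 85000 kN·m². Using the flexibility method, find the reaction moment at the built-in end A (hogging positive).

M_A = 901.7 kN·m

Remove the prop at B; the released (primary) structure is a cantilever built in at A.
Free-end deflection of the primary structure under the applied loading (downward +):
  point load 12.5 at a = 9.68: Pa²(3L − a)/(6EI) = 5665/EI
  point load 152 at a = 5.16: Pa²(3L − a)/(6EI) = 22623/EI
  UDL 22.5: wL⁴/(8EI) = 77885/EI
  δ_0 = 106173/EI
Tip deflection under a unit load at B: L³/(3EI) = 715.6/EI.
With EI = 85000 kN·m²: δ_0 = 1.2491 m and δ_{BB} = 0.008418 m/kN.
Compatibility — the beam at B must follow the support down by 0.025 m: δ_0 − R_B·δ_{BB} = 0.025, so R_B = (1.2491 − 0.025)/0.008418 = 145.4 kN.
Moment equilibrium about A: M_A = Σ(load moments about A) − R_B·L = 2777 − 145.4×12.9 = 901.7 kN·m.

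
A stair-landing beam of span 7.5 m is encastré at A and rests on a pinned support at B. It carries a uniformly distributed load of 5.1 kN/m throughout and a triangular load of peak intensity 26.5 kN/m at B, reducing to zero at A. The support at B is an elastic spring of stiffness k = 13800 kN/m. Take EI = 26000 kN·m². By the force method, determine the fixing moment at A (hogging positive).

Choose R_B as the redundant. The primary structure is the cantilever fixed at A.
Downward deflection at the released point B due to the loads:
  UDL 5.1: wL⁴/(8EI) = 2017/EI
  triangular load, peak 26.5 at the free end: 11w₀L⁴/(120EI) = 7686/EI
  δ_0 = 9703/EI
Flexibility coefficient — unit upward force at B: δ_{BB} = L³/(3EI) = 140.6/EI.
With EI = 26000 kN·m²: δ_0 = 0.3732 m and δ_{BB} = 0.005409 m/kN.
Compatibility — the spring shortens by R_B/k under the reaction it provides: δ_0 − R_B·δ_{BB} = R_B/k. With 1/k = 0.000072 m/kN, R_B = δ_0 / (δ_{BB} + 1/k) = 0.3732 / (0.005409 + 0.000072) = 68.09 kN.
Moment equilibrium about A: M_A = Σ(load moments about A) − R_B·L = 640.3 − 68.09×7.5 = 129.7 kN·m.

M_A = 129.7 kN·m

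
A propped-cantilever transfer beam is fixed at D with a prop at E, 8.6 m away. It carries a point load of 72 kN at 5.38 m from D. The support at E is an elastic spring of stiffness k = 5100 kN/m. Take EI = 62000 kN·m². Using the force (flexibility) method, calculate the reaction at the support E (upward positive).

Choose R_E as the redundant. The primary structure is the cantilever fixed at D.
Deflection at E on the released cantilever, summing each load's contribution:
  point load 72 at a = 5.38: Pa²(3L − a)/(6EI) = 7093/EI
Tip deflection under a unit load at E: L³/(3EI) = 212/EI.
With EI = 62000 kN·m²: δ_0 = 0.1144 m and δ_{EE} = 0.00342 m/kN.
Compatibility — the spring shortens by R_E/k under the reaction it provides: δ_0 − R_E·δ_{EE} = R_E/k. With 1/k = 0.000196 m/kN, R_E = δ_0 / (δ_{EE} + 1/k) = 0.1144 / (0.00342 + 0.000196) = 31.64 kN.

R_E = 31.64 kN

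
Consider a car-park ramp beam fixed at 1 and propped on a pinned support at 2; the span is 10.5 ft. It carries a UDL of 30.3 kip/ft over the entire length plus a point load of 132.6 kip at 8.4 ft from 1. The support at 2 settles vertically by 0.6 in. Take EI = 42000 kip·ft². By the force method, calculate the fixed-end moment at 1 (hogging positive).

M_1 = 608.4 kip·ft

Take the reaction at 2 as the redundant and release it; the primary structure is a cantilever fixed at 1.
Primary-structure tip deflection at 2 by superposition:
  UDL 30.3: wL⁴/(8EI) = 46037/EI
  point load 132.6 at a = 8.4: Pa²(3L − a)/(6EI) = 36022/EI
  δ_0 = 82059/EI
Flexibility coefficient — unit upward force at 2: δ_{22} = L³/(3EI) = 385.9/EI.
With EI = 42000 kip·ft²: δ_0 = 1.9538 ft and δ_{22} = 0.009187 ft/kip.
Compatibility — the beam at 2 must follow the support down by 0.05 ft: δ_0 − R_2·δ_{22} = 0.05, so R_2 = (1.9538 − 0.05)/0.009187 = 207.2 kip.
Moment equilibrium about 1: M_1 = Σ(load moments about 1) − R_2·L = 2784 − 207.2×10.5 = 608.4 kip·ft.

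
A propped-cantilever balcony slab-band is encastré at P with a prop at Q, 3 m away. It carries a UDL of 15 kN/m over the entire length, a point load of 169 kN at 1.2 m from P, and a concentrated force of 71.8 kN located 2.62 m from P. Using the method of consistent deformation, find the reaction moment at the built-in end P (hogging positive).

Remove the prop at Q; the released (primary) structure is a cantilever built in at P.
Deflection at Q on the released cantilever, summing each load's contribution:
  UDL 15: wL⁴/(8EI) = 151.9/EI
  point load 169 at a = 1.2: Pa²(3L − a)/(6EI) = 316.4/EI
  point load 71.8 at a = 2.62: Pa²(3L − a)/(6EI) = 524.1/EI
  δ_0 = 992.3/EI
Flexibility coefficient — unit upward force at Q: δ_{QQ} = L³/(3EI) = 9/EI.
Compatibility at Q: δ_0 − R_Q·δ_{QQ} = 0, so R_Q = 992.3/9 = 110.3 kN.
Moment equilibrium about P: M_P = Σ(load moments about P) − R_Q·L = 458.4 − 110.3×3 = 127.6 kN·m.

M_P = 127.6 kN·m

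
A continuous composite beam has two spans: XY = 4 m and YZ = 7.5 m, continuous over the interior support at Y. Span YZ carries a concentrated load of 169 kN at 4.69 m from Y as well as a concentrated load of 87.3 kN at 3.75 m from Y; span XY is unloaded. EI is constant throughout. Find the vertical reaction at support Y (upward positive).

Take M_Y as the redundant. Released structure: two simple spans XY and YZ with a hinge at Y.
Rotations at Y on the released spans (each span's end-slope, ×1/EI):
  span YZ: point load 169 at a = 4.69: Pab(L + b)/(6LEI) = 510.3/EI
  span YZ: point load 87.3 at a = 3.75: Pab(L + b)/(6LEI) = 306.9/EI
  relative rotation θ_0 = (0 + 817.2)/EI = 817.2/EI
A unit hogging moment at Y produces rotation L₁/(3EI) + L₂/(3EI) = 3.833/EI.
Compatibility: M_Y·(L₁+L₂)/(3EI) = θ_0, giving M_Y = 213.2 kN·m (hogging).
Span XY, ΣM about X with M_Y applied at Y: R_Y^{XY}·4 = 0 + 213.2, so R_Y^{XY} = 53.3 kN and R_X = 0 − 53.3 = -53.3 kN.
Span YZ, ΣM about Z: R_Y^{YZ}·7.5 = 802.3 + 213.2, so R_Y^{YZ} = 135.4 kN and R_Z = 256.3 − 135.4 = 120.9 kN.
R_Y = 53.3 + 135.4 = 188.7 kN.

R_Y = 188.7 kN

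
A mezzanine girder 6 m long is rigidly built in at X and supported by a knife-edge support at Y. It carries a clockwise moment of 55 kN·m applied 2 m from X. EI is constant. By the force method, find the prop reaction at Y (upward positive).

Choose R_Y as the redundant. The primary structure is the cantilever fixed at X.
Primary-structure tip deflection at Y by superposition:
  clockwise couple 55 at a = 2: M₀a(2L − a)/(2EI) = 550/EI
Tip deflection under a unit load at Y: L³/(3EI) = 72/EI.
Compatibility at Y: δ_0 − R_Y·δ_{YY} = 0, so R_Y = 550/72 = 7.639 kN.

R_Y = 7.639 kN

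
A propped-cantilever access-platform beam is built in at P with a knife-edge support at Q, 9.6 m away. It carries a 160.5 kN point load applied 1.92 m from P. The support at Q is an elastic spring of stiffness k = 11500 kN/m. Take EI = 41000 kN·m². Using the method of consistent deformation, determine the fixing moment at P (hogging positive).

M_P = 222.9 kN·m

Remove the prop at Q; the released (primary) structure is a cantilever built in at P.
Free-end deflection of the primary structure under the applied loading (downward +):
  point load 160.5 at a = 1.92: Pa²(3L − a)/(6EI) = 2651/EI
Flexibility coefficient — unit upward force at Q: δ_{QQ} = L³/(3EI) = 294.9/EI.
With EI = 41000 kN·m²: δ_0 = 0.06465 m and δ_{QQ} = 0.007193 m/kN.
Compatibility — the spring shortens by R_Q/k under the reaction it provides: δ_0 − R_Q·δ_{QQ} = R_Q/k. With 1/k = 0.000087 m/kN, R_Q = δ_0 / (δ_{QQ} + 1/k) = 0.06465 / (0.007193 + 0.000087) = 8.881 kN.
Moment equilibrium about P: M_P = Σ(load moments about P) − R_Q·L = 308.2 − 8.881×9.6 = 222.9 kN·m.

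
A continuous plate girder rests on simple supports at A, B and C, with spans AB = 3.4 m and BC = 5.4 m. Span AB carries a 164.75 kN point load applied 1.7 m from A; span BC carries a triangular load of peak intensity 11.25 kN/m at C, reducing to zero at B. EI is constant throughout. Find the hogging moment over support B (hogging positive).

Release continuity at B by inserting a hinge; the redundant is the internal moment M_B. The primary structure is two simply-supported spans AB and BC.
Rotations at B on the released spans (each span's end-slope, ×1/EI):
  span AB: point load 164.75 at a = 1.7: Pab(L + a)/(6LEI) = 119/EI
  span BC: triangular load, peak 11.25: 7w₀L³/(360EI) = 34.45/EI
  relative rotation θ_0 = (119 + 34.45)/EI = 153.5/EI
A unit hogging moment at B produces rotation L₁/(3EI) + L₂/(3EI) = 2.933/EI.
Slope continuity at B: θ_0 = M_B·2.933/EI, so M_B = 153.5/2.933 = 52.32 kN·m (hogging).

M_B = 52.32 kN·m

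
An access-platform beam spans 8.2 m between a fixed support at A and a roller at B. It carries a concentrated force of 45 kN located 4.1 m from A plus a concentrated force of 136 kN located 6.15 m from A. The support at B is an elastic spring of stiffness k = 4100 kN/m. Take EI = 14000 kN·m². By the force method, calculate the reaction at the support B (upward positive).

Choose R_B as the redundant. The primary structure is the cantilever fixed at A.
Free-end deflection of the primary structure under the applied loading (downward +):
  point load 45 at a = 4.1: Pa²(3L − a)/(6EI) = 2585/EI
  point load 136 at a = 6.15: Pa²(3L − a)/(6EI) = 15817/EI
  δ_0 = 18402/EI
Tip deflection under a unit load at B: L³/(3EI) = 183.8/EI.
With EI = 14000 kN·m²: δ_0 = 1.3144 m and δ_{BB} = 0.013128 m/kN.
Compatibility — the spring shortens by R_B/k under the reaction it provides: δ_0 − R_B·δ_{BB} = R_B/k. With 1/k = 0.000244 m/kN, R_B = δ_0 / (δ_{BB} + 1/k) = 1.3144 / (0.013128 + 0.000244) = 98.3 kN.

R_B = 98.3 kN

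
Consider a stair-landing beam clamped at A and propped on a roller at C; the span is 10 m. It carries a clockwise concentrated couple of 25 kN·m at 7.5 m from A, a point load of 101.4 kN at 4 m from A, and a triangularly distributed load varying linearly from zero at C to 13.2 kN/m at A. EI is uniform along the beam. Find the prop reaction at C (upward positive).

R_C = 37.81 kN

Remove the prop at C; the released (primary) structure is a cantilever built in at A.
Downward deflection at the released point C due to the loads:
  clockwise couple 25 at a = 7.5: M₀a(2L − a)/(2EI) = 1172/EI
  point load 101.4 at a = 4: Pa²(3L − a)/(6EI) = 7030/EI
  triangular load, peak 13.2 at the fixed end: w₀L⁴/(30EI) = 4400/EI
  δ_0 = 12602/EI
Flexibility coefficient — unit upward force at C: δ_{CC} = L³/(3EI) = 333.3/EI.
Compatibility at C: δ_0 − R_C·δ_{CC} = 0, so R_C = 12602/333.3 = 37.81 kN.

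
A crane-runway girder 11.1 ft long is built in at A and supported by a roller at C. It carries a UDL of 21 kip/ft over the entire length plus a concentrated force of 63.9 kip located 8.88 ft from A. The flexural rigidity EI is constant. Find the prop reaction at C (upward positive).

Release the roller at C. Primary structure: cantilever fixed at A.
Deflection at C on the released cantilever, summing each load's contribution:
  UDL 21: wL⁴/(8EI) = 39849/EI
  point load 63.9 at a = 8.88: Pa²(3L − a)/(6EI) = 20508/EI
  δ_0 = 60357/EI
Flexibility coefficient — unit upward force at C: δ_{CC} = L³/(3EI) = 455.9/EI.
The prop prevents deflection at C: R_C = δ_0/δ_{CC} = 60357/455.9 = 132.4 kip.

R_C = 132.4 kip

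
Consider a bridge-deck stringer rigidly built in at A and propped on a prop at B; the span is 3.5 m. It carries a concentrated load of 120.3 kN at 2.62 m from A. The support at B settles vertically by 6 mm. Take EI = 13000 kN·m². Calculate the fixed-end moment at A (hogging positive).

M_A = 68.69 kN·m

Release the roller at B. Primary structure: cantilever fixed at A.
Free-end deflection of the primary structure under the applied loading (downward +):
  point load 120.3 at a = 2.62: Pa²(3L − a)/(6EI) = 1085/EI
Tip deflection under a unit load at B: L³/(3EI) = 14.29/EI.
With EI = 13000 kN·m²: δ_0 = 0.083426 m and δ_{BB} = 0.001099 m/kN.
Compatibility — the beam at B must follow the support down by 0.006 m: δ_0 − R_B·δ_{BB} = 0.006, so R_B = (0.083426 − 0.006)/0.001099 = 70.43 kN.
Moment equilibrium about A: M_A = Σ(load moments about A) − R_B·L = 315.2 − 70.43×3.5 = 68.69 kN·m.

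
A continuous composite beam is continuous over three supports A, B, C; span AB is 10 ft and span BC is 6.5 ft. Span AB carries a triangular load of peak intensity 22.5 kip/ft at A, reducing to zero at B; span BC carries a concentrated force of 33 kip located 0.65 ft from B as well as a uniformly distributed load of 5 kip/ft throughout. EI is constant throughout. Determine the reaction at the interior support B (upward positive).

Insert a hinge at B; M_B is the redundant, and each span becomes simply supported.
End slopes at the hinge B, treating each span as simply supported:
  span AB: triangular load, peak 22.5: 7w₀L³/(360EI) = 437.5/EI
  span BC: point load 33 at a = 0.65: Pab(L + b)/(6LEI) = 39.74/EI
  span BC: UDL 5: wL³/(24EI) = 57.21/EI
  relative rotation θ_0 = (437.5 + 96.95)/EI = 534.4/EI
A unit hogging moment at B produces rotation L₁/(3EI) + L₂/(3EI) = 5.5/EI.
Compatibility: M_B·(L₁+L₂)/(3EI) = θ_0, giving M_B = 97.17 kip·ft (hogging).
Span AB, ΣM about A with M_B applied at B: R_B^{AB}·10 = 375 + 97.17, so R_B^{AB} = 47.22 kip and R_A = 112.5 − 47.22 = 65.28 kip.
Span BC, ΣM about C: R_B^{BC}·6.5 = 298.7 + 97.17, so R_B^{BC} = 60.9 kip and R_C = 65.5 − 60.9 = 4.6 kip.
R_B = 47.22 + 60.9 = 108.1 kip.

R_B = 108.1 kip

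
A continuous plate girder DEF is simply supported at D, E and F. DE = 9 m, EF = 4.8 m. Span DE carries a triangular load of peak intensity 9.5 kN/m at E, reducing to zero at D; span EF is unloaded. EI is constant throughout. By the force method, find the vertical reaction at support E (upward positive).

R_E = 39.19 kN

Insert a hinge at E; M_E is the redundant, and each span becomes simply supported.
End slopes at the hinge E, treating each span as simply supported:
  span DE: triangular load, peak 9.5: w₀L³/(45EI) = 153.9/EI
  relative rotation θ_0 = (153.9 + 0)/EI = 153.9/EI
A unit hogging moment at E produces rotation L₁/(3EI) + L₂/(3EI) = 4.6/EI.
Slope continuity at E: θ_0 = M_E·4.6/EI, so M_E = 153.9/4.6 = 33.46 kN·m (hogging).
Span DE, ΣM about D with M_E applied at E: R_E^{DE}·9 = 256.5 + 33.46, so R_E^{DE} = 32.22 kN and R_D = 42.75 − 32.22 = 10.53 kN.
Span EF, ΣM about F: R_E^{EF}·4.8 = 0 + 33.46, so R_E^{EF} = 6.97 kN and R_F = 0 − 6.97 = -6.97 kN.
R_E = 32.22 + 6.97 = 39.19 kN.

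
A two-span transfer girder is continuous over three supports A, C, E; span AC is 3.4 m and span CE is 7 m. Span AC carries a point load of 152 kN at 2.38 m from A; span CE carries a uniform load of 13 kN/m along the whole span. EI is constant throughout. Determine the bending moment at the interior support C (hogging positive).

M_C = 83.75 kN·m

Release continuity at C by inserting a hinge; the redundant is the internal moment M_C. The primary structure is two simply-supported spans AC and CE.
Rotations at C on the released spans (each span's end-slope, ×1/EI):
  span AC: point load 152 at a = 2.38: Pab(L + a)/(6LEI) = 104.5/EI
  span CE: UDL 13: wL³/(24EI) = 185.8/EI
  relative rotation θ_0 = (104.5 + 185.8)/EI = 290.3/EI
A unit hogging moment at C produces rotation L₁/(3EI) + L₂/(3EI) = 3.467/EI.
Slope continuity at C: θ_0 = M_C·3.467/EI, so M_C = 290.3/3.467 = 83.75 kN·m (hogging).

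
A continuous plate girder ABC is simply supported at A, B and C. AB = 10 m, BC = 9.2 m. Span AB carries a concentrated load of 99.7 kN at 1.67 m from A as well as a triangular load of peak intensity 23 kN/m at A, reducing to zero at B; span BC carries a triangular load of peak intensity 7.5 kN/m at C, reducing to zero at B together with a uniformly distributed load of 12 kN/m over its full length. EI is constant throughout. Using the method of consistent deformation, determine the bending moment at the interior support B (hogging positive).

M_B = 190.6 kN·m

Release continuity at B by inserting a hinge; the redundant is the internal moment M_B. The primary structure is two simply-supported spans AB and BC.
Discontinuity in slope at B on the released structure — sum the simple-span end rotations:
  span AB: point load 99.7 at a = 1.67: Pab(L + a)/(6LEI) = 269.8/EI
  span AB: triangular load, peak 23: 7w₀L³/(360EI) = 447.2/EI
  span BC: triangular load, peak 7.5: 7w₀L³/(360EI) = 113.6/EI
  span BC: UDL 12: wL³/(24EI) = 389.3/EI
  relative rotation θ_0 = (717 + 502.9)/EI = 1220/EI
A unit hogging moment at B produces rotation L₁/(3EI) + L₂/(3EI) = 6.4/EI.
Compatibility: M_B·(L₁+L₂)/(3EI) = θ_0, giving M_B = 190.6 kN·m (hogging).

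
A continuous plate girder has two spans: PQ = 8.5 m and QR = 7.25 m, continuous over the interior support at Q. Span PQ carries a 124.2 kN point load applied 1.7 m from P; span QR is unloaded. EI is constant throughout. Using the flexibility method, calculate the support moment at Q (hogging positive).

Insert a hinge at Q; M_Q is the redundant, and each span becomes simply supported.
Rotations at Q on the released spans (each span's end-slope, ×1/EI):
  span PQ: point load 124.2 at a = 1.7: Pab(L + a)/(6LEI) = 287.2/EI
  relative rotation θ_0 = (287.2 + 0)/EI = 287.2/EI
A unit hogging moment at Q produces rotation L₁/(3EI) + L₂/(3EI) = 5.25/EI.
Slope continuity at Q: θ_0 = M_Q·5.25/EI, so M_Q = 287.2/5.25 = 54.7 kN·m (hogging).

M_Q = 54.7 kN·m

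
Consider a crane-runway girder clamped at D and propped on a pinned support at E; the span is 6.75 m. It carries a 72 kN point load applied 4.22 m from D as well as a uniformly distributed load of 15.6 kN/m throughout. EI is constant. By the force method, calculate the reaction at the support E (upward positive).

R_E = 72.9 kN

Remove the prop at E; the released (primary) structure is a cantilever built in at D.
Deflection at E on the released cantilever, summing each load's contribution:
  point load 72 at a = 4.22: Pa²(3L − a)/(6EI) = 3426/EI
  UDL 15.6: wL⁴/(8EI) = 4048/EI
  δ_0 = 7474/EI
Tip deflection under a unit load at E: L³/(3EI) = 102.5/EI.
Compatibility at E: δ_0 − R_E·δ_{EE} = 0, so R_E = 7474/102.5 = 72.9 kN.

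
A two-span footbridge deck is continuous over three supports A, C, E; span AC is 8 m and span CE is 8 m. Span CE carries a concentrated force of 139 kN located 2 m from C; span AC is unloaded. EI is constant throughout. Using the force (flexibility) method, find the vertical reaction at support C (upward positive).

R_C = 127.1 kN

Release continuity at C by inserting a hinge; the redundant is the internal moment M_C. The primary structure is two simply-supported spans AC and CE.
End slopes at the hinge C, treating each span as simply supported:
  span CE: point load 139 at a = 2: Pab(L + b)/(6LEI) = 486.5/EI
  relative rotation θ_0 = (0 + 486.5)/EI = 486.5/EI
A unit hogging moment at C produces rotation L₁/(3EI) + L₂/(3EI) = 5.333/EI.
Slope continuity at C: θ_0 = M_C·5.333/EI, so M_C = 486.5/5.333 = 91.22 kN·m (hogging).
Span AC, ΣM about A with M_C applied at C: R_C^{AC}·8 = 0 + 91.22, so R_C^{AC} = 11.4 kN and R_A = 0 − 11.4 = -11.4 kN.
Span CE, ΣM about E: R_C^{CE}·8 = 834 + 91.22, so R_C^{CE} = 115.7 kN and R_E = 139 − 115.7 = 23.35 kN.
R_C = 11.4 + 115.7 = 127.1 kN.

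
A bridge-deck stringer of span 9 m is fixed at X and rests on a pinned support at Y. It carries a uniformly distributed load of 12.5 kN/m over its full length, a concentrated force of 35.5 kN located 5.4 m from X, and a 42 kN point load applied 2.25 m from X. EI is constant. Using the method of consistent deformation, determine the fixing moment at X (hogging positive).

M_X = 242.3 kN·m

Remove the prop at Y; the released (primary) structure is a cantilever built in at X.
Primary-structure tip deflection at Y by superposition:
  UDL 12.5: wL⁴/(8EI) = 10252/EI
  point load 35.5 at a = 5.4: Pa²(3L − a)/(6EI) = 3727/EI
  point load 42 at a = 2.25: Pa²(3L − a)/(6EI) = 877.1/EI
  δ_0 = 14855/EI
Tip deflection under a unit load at Y: L³/(3EI) = 243/EI.
The prop prevents deflection at Y: R_Y = δ_0/δ_{YY} = 14855/243 = 61.13 kN.
Moment equilibrium about X: M_X = Σ(load moments about X) − R_Y·L = 792.5 − 61.13×9 = 242.3 kN·m.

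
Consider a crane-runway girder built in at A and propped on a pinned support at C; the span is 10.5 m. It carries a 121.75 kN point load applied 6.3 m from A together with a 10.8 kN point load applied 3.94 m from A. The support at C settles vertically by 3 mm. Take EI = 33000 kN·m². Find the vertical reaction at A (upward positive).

Choose R_C as the redundant. The primary structure is the cantilever fixed at A.
Downward deflection at the released point C due to the loads:
  point load 121.75 at a = 6.3: Pa²(3L − a)/(6EI) = 20295/EI
  point load 10.8 at a = 3.94: Pa²(3L − a)/(6EI) = 770.1/EI
  δ_0 = 21066/EI
Tip deflection under a unit load at C: L³/(3EI) = 385.9/EI.
With EI = 33000 kN·m²: δ_0 = 0.63835 m and δ_{CC} = 0.011693 m/kN.
Compatibility — the beam at C must follow the support down by 0.003 m: δ_0 − R_C·δ_{CC} = 0.003, so R_C = (0.63835 − 0.003)/0.011693 = 54.34 kN.
Vertical equilibrium: R_A = ΣP − R_C = 132.6 − 54.34 = 78.21 kN.

R_A = 78.21 kN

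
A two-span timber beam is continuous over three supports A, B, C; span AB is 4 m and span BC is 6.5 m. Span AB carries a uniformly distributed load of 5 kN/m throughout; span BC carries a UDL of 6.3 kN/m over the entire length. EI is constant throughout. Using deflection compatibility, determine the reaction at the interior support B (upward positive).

Take M_B as the redundant. Released structure: two simple spans AB and BC with a hinge at B.
End slopes at the hinge B, treating each span as simply supported:
  span AB: UDL 5: wL³/(24EI) = 13.33/EI
  span BC: UDL 6.3: wL³/(24EI) = 72.09/EI
  relative rotation θ_0 = (13.33 + 72.09)/EI = 85.42/EI
A unit hogging moment at B produces rotation L₁/(3EI) + L₂/(3EI) = 3.5/EI.
Compatibility: M_B·(L₁+L₂)/(3EI) = θ_0, giving M_B = 24.41 kN·m (hogging).
Span AB, ΣM about A with M_B applied at B: R_B^{AB}·4 = 40 + 24.41, so R_B^{AB} = 16.1 kN and R_A = 20 − 16.1 = 3.898 kN.
Span BC, ΣM about C: R_B^{BC}·6.5 = 133.1 + 24.41, so R_B^{BC} = 24.23 kN and R_C = 40.95 − 24.23 = 16.72 kN.
R_B = 16.1 + 24.23 = 40.33 kN.

R_B = 40.33 kN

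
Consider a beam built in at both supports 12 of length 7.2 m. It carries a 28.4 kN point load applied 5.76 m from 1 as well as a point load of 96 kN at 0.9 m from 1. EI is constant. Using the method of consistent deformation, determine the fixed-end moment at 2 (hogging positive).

M_2 = 35.62 kN·m

Take the two fixed-end moments M_1, M_2 as redundants; the released structure is the simple span 12.
Simple-span end rotations at 1 and 2 under the given loads:
  at 1: point load 28.4 at a = 5.76: Pab(L + b)/(6LEI) = 47.11/EI
  at 2: point load 28.4 at a = 5.76: Pab(L + a)/(6LEI) = 70.67/EI
  at 1: point load 96 at a = 0.9: Pab(L + b)/(6LEI) = 170.1/EI
  at 2: point load 96 at a = 0.9: Pab(L + a)/(6LEI) = 102.1/EI
  θ_10 = 217.2/EI,  θ_20 = 172.7/EI
Flexibility coefficients: a unit moment at one end gives L/(3EI) there and L/(6EI) at the far end, so f₁₁ = f₂₂ = 2.4/EI and f₁₂ = f₂₁ = 1.2/EI.
Compatibility — zero rotation at each built-in end:
  2.4 M_1 + 1.2 M_2 = 217.2
  1.2 M_1 + 2.4 M_2 = 172.7
Solving the pair gives M_1 = 72.69 kN·m and M_2 = 35.62 kN·m (hogging).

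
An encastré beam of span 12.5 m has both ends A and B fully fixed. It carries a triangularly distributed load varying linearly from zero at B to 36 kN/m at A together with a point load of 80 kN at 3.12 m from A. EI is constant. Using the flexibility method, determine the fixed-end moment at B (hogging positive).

Release both end moments; the primary structure is a simply-supported span AB with redundants M_A and M_B.
End rotations of the released simple span under the applied load (×1/EI):
  at A: triangular load, peak 36: w₀L³/(45EI) = 1562/EI
  at B: triangular load, peak 36: 7w₀L³/(360EI) = 1367/EI
  at A: point load 80 at a = 3.12: Pab(L + b)/(6LEI) = 683/EI
  at B: point load 80 at a = 3.12: Pab(L + a)/(6LEI) = 487.6/EI
  θ_A0 = 2246/EI,  θ_B0 = 1855/EI
Flexibility coefficients: a unit moment at one end gives L/(3EI) there and L/(6EI) at the far end, so f₁₁ = f₂₂ = 4.167/EI and f₁₂ = f₂₁ = 2.083/EI.
Compatibility — zero rotation at each built-in end:
  4.167 M_A + 2.083 M_B = 2246
  2.083 M_A + 4.167 M_B = 1855
Solving the pair gives M_A = 421.8 kN·m and M_B = 234.3 kN·m (hogging).

M_B = 234.3 kN·m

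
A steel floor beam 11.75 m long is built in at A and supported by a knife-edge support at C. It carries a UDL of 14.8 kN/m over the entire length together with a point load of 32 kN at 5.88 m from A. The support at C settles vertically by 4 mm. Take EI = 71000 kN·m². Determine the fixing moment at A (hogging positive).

M_A = 332.1 kN·m

Take the reaction at C as the redundant and release it; the primary structure is a cantilever fixed at A.
Downward deflection at the released point C due to the loads:
  UDL 14.8: wL⁴/(8EI) = 35263/EI
  point load 32 at a = 5.88: Pa²(3L − a)/(6EI) = 5416/EI
  δ_0 = 40679/EI
Flexibility coefficient — unit upward force at C: δ_{CC} = L³/(3EI) = 540.7/EI.
With EI = 71000 kN·m²: δ_0 = 0.57294 m and δ_{CC} = 0.007616 m/kN.
Compatibility — the beam at C must follow the support down by 0.004 m: δ_0 − R_C·δ_{CC} = 0.004, so R_C = (0.57294 − 0.004)/0.007616 = 74.7 kN.
Moment equilibrium about A: M_A = Σ(load moments about A) − R_C·L = 1210 − 74.7×11.75 = 332.1 kN·m.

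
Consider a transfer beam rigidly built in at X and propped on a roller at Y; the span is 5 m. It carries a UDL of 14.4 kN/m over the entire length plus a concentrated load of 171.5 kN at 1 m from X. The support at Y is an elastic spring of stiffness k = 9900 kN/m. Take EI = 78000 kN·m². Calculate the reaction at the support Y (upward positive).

R_Y = 30.78 kN

Take the reaction at Y as the redundant and release it; the primary structure is a cantilever fixed at X.
Free-end deflection of the primary structure under the applied loading (downward +):
  UDL 14.4: wL⁴/(8EI) = 1125/EI
  point load 171.5 at a = 1: Pa²(3L − a)/(6EI) = 400.2/EI
  δ_0 = 1525/EI
Tip deflection under a unit load at Y: L³/(3EI) = 41.67/EI.
With EI = 78000 kN·m²: δ_0 = 0.019553 m and δ_{YY} = 0.000534 m/kN.
Compatibility — the spring shortens by R_Y/k under the reaction it provides: δ_0 − R_Y·δ_{YY} = R_Y/k. With 1/k = 0.000101 m/kN, R_Y = δ_0 / (δ_{YY} + 1/k) = 0.019553 / (0.000534 + 0.000101) = 30.78 kN.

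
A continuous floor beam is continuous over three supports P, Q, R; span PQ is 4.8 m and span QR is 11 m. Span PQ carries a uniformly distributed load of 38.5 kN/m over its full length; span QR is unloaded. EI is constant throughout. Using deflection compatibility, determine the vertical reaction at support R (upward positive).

Take M_Q as the redundant. Released structure: two simple spans PQ and QR with a hinge at Q.
Rotations at Q on the released spans (each span's end-slope, ×1/EI):
  span PQ: UDL 38.5: wL³/(24EI) = 177.4/EI
  relative rotation θ_0 = (177.4 + 0)/EI = 177.4/EI
A unit hogging moment at Q produces rotation L₁/(3EI) + L₂/(3EI) = 5.267/EI.
Slope continuity at Q: θ_0 = M_Q·5.267/EI, so M_Q = 177.4/5.267 = 33.69 kN·m (hogging).
Span QR, ΣM about R: R_Q^{QR}·11 = 0 + 33.69, so R_Q^{QR} = 3.062 kN and R_R = 0 − 3.062 = -3.062 kN.

R_R = -3.062 kN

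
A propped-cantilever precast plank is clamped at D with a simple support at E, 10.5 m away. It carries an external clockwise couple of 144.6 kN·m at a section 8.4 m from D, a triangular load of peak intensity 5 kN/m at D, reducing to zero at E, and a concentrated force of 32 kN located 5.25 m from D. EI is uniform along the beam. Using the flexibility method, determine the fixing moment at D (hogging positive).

M_D = 36.13 kN·m

Take the reaction at E as the redundant and release it; the primary structure is a cantilever fixed at D.
Downward deflection at the released point E due to the loads:
  clockwise couple 144.6 at a = 8.4: M₀a(2L − a)/(2EI) = 7652/EI
  triangular load, peak 5 at the fixed end: w₀L⁴/(30EI) = 2026/EI
  point load 32 at a = 5.25: Pa²(3L − a)/(6EI) = 3859/EI
  δ_0 = 13537/EI
Flexibility coefficient — unit upward force at E: δ_{EE} = L³/(3EI) = 385.9/EI.
The prop prevents deflection at E: R_E = δ_0/δ_{EE} = 13537/385.9 = 35.08 kN.
Moment equilibrium about D: M_D = Σ(load moments about D) − R_E·L = 404.5 − 35.08×10.5 = 36.13 kN·m.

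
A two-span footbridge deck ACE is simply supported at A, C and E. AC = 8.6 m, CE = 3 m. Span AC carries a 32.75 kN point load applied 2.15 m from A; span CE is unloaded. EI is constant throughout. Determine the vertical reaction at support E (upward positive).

Take M_C as the redundant. Released structure: two simple spans AC and CE with a hinge at C.
Rotations at C on the released spans (each span's end-slope, ×1/EI):
  span AC: point load 32.75 at a = 2.15: Pab(L + a)/(6LEI) = 94.62/EI
  relative rotation θ_0 = (94.62 + 0)/EI = 94.62/EI
A unit hogging moment at C produces rotation L₁/(3EI) + L₂/(3EI) = 3.867/EI.
Compatibility: M_C·(L₁+L₂)/(3EI) = θ_0, giving M_C = 24.47 kN·m (hogging).
Span CE, ΣM about E: R_C^{CE}·3 = 0 + 24.47, so R_C^{CE} = 8.157 kN and R_E = 0 − 8.157 = -8.157 kN.

R_E = -8.157 kN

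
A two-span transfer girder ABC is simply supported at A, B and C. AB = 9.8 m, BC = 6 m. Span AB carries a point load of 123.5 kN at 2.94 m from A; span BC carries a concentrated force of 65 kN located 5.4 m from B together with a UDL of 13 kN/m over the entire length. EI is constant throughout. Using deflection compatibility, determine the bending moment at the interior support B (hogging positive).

M_B = 132 kN·m

Take M_B as the redundant. Released structure: two simple spans AB and BC with a hinge at B.
Rotations at B on the released spans (each span's end-slope, ×1/EI):
  span AB: point load 123.5 at a = 2.94: Pab(L + a)/(6LEI) = 539.7/EI
  span BC: point load 65 at a = 5.4: Pab(L + b)/(6LEI) = 38.61/EI
  span BC: UDL 13: wL³/(24EI) = 117/EI
  relative rotation θ_0 = (539.7 + 155.6)/EI = 695.3/EI
A unit hogging moment at B produces rotation L₁/(3EI) + L₂/(3EI) = 5.267/EI.
Slope continuity at B: θ_0 = M_B·5.267/EI, so M_B = 695.3/5.267 = 132 kN·m (hogging).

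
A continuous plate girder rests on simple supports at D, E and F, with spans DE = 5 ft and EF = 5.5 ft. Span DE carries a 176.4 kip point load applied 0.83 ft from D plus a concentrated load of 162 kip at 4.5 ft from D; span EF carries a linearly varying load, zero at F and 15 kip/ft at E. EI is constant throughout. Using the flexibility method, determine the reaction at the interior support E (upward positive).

R_E = 234.2 kip

Take M_E as the redundant. Released structure: two simple spans DE and EF with a hinge at E.
End slopes at the hinge E, treating each span as simply supported:
  span DE: point load 176.4 at a = 0.83: Pab(L + a)/(6LEI) = 118.6/EI
  span DE: point load 162 at a = 4.5: Pab(L + a)/(6LEI) = 115.4/EI
  span EF: triangular load, peak 15: w₀L³/(45EI) = 55.46/EI
  relative rotation θ_0 = (234.1 + 55.46)/EI = 289.5/EI
A unit hogging moment at E produces rotation L₁/(3EI) + L₂/(3EI) = 3.5/EI.
Compatibility: M_E·(L₁+L₂)/(3EI) = θ_0, giving M_E = 82.72 kip·ft (hogging).
Span DE, ΣM about D with M_E applied at E: R_E^{DE}·5 = 875.4 + 82.72, so R_E^{DE} = 191.6 kip and R_D = 338.4 − 191.6 = 146.8 kip.
Span EF, ΣM about F: R_E^{EF}·5.5 = 151.2 + 82.72, so R_E^{EF} = 42.54 kip and R_F = 41.25 − 42.54 = -1.291 kip.
R_E = 191.6 + 42.54 = 234.2 kip.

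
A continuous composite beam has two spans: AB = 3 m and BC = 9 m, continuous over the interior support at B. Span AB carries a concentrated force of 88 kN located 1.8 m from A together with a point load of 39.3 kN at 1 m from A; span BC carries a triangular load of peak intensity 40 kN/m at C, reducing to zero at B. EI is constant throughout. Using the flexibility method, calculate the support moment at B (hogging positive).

M_B = 158.8 kN·m

Take M_B as the redundant. Released structure: two simple spans AB and BC with a hinge at B.
Discontinuity in slope at B on the released structure — sum the simple-span end rotations:
  span AB: point load 88 at a = 1.8: Pab(L + a)/(6LEI) = 50.69/EI
  span AB: point load 39.3 at a = 1: Pab(L + a)/(6LEI) = 17.47/EI
  span BC: triangular load, peak 40: 7w₀L³/(360EI) = 567/EI
  relative rotation θ_0 = (68.15 + 567)/EI = 635.2/EI
A unit hogging moment at B produces rotation L₁/(3EI) + L₂/(3EI) = 4/EI.
Slope continuity at B: θ_0 = M_B·4/EI, so M_B = 635.2/4 = 158.8 kN·m (hogging).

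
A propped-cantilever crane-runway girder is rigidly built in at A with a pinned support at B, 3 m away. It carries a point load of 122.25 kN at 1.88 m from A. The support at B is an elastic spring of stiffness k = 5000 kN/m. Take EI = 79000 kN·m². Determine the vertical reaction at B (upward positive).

R_B = 20.67 kN

Remove the prop at B; the released (primary) structure is a cantilever built in at A.
Downward deflection at the released point B due to the loads:
  point load 122.25 at a = 1.88: Pa²(3L − a)/(6EI) = 512.7/EI
Tip deflection under a unit load at B: L³/(3EI) = 9/EI.
With EI = 79000 kN·m²: δ_0 = 0.00649 m and δ_{BB} = 0.000114 m/kN.
Compatibility — the spring shortens by R_B/k under the reaction it provides: δ_0 − R_B·δ_{BB} = R_B/k. With 1/k = 0.0002 m/kN, R_B = δ_0 / (δ_{BB} + 1/k) = 0.00649 / (0.000114 + 0.0002) = 20.67 kN.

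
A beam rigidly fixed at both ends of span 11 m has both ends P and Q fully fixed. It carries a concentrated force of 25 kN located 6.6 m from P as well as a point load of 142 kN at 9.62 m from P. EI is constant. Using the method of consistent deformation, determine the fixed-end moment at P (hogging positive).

Take the two fixed-end moments M_P, M_Q as redundants; the released structure is the simple span PQ.
End rotations of the released simple span under the applied load (×1/EI):
  at P: point load 25 at a = 6.6: Pab(L + b)/(6LEI) = 169.4/EI
  at Q: point load 25 at a = 6.6: Pab(L + a)/(6LEI) = 193.6/EI
  at P: point load 142 at a = 9.62: Pab(L + b)/(6LEI) = 353.6/EI
  at Q: point load 142 at a = 9.62: Pab(L + a)/(6LEI) = 589/EI
  θ_P0 = 523/EI,  θ_Q0 = 782.6/EI
Flexibility coefficients: a unit moment at one end gives L/(3EI) there and L/(6EI) at the far end, so f₁₁ = f₂₂ = 3.667/EI and f₁₂ = f₂₁ = 1.833/EI.
Compatibility — zero rotation at each built-in end:
  3.667 M_P + 1.833 M_Q = 523
  1.833 M_P + 3.667 M_Q = 782.6
Solving the pair gives M_P = 47.9 kN·m and M_Q = 189.5 kN·m (hogging).

M_P = 47.9 kN·m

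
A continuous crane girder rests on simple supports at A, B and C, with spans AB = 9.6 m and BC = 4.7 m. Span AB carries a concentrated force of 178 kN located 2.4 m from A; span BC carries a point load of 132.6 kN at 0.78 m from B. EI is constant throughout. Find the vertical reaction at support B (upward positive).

R_B = 205.9 kN

Insert a hinge at B; M_B is the redundant, and each span becomes simply supported.
Rotations at B on the released spans (each span's end-slope, ×1/EI):
  span AB: point load 178 at a = 2.4: Pab(L + a)/(6LEI) = 640.8/EI
  span BC: point load 132.6 at a = 0.78: Pab(L + b)/(6LEI) = 123.9/EI
  relative rotation θ_0 = (640.8 + 123.9)/EI = 764.7/EI
A unit hogging moment at B produces rotation L₁/(3EI) + L₂/(3EI) = 4.767/EI.
Compatibility: M_B·(L₁+L₂)/(3EI) = θ_0, giving M_B = 160.4 kN·m (hogging).
Span AB, ΣM about A with M_B applied at B: R_B^{AB}·9.6 = 427.2 + 160.4, so R_B^{AB} = 61.21 kN and R_A = 178 − 61.21 = 116.8 kN.
Span BC, ΣM about C: R_B^{BC}·4.7 = 519.8 + 160.4, so R_B^{BC} = 144.7 kN and R_C = 132.6 − 144.7 = -12.13 kN.
R_B = 61.21 + 144.7 = 205.9 kN.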